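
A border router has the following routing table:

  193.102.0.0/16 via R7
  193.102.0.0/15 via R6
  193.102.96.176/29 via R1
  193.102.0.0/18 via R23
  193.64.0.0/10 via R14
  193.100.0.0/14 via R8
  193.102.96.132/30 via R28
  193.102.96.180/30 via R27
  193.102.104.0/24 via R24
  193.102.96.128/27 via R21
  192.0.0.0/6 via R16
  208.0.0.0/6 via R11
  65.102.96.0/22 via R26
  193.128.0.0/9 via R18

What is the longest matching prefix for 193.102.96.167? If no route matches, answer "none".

Entries matching 193.102.96.167:
  192.0.0.0/6 (192.0.0.0 - 195.255.255.255)
  193.64.0.0/10 (193.64.0.0 - 193.127.255.255)
  193.100.0.0/14 (193.100.0.0 - 193.103.255.255)
  193.102.0.0/15 (193.102.0.0 - 193.103.255.255)
  193.102.0.0/16 (193.102.0.0 - 193.102.255.255)
Most specific is 193.102.0.0/16.

193.102.0.0/16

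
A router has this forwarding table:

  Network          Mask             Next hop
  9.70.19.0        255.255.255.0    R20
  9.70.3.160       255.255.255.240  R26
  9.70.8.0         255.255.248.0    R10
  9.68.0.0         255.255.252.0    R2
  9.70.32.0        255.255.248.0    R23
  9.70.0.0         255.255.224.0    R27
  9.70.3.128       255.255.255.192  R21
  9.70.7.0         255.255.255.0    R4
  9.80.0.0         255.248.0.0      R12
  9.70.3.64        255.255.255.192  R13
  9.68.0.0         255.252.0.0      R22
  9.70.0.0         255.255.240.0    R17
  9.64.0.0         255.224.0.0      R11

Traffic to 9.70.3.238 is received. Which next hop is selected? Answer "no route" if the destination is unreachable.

Routes whose prefix contains 9.70.3.238:
  9.64.0.0/11 (9.64.0.0 - 9.95.255.255) -> R11
  9.68.0.0/14 (9.68.0.0 - 9.71.255.255) -> R22
  9.70.0.0/19 (9.70.0.0 - 9.70.31.255) -> R27
  9.70.0.0/20 (9.70.0.0 - 9.70.15.255) -> R17
More-specific entries that do NOT match:
  9.70.3.160/28 (9.70.3.160 - 9.70.3.175) does not contain 9.70.3.238
  9.70.3.128/26 (9.70.3.128 - 9.70.3.191) does not contain 9.70.3.238
  9.70.3.64/26 (9.70.3.64 - 9.70.3.127) does not contain 9.70.3.238
  9.70.19.0/24 (9.70.19.0 - 9.70.19.255) does not contain 9.70.3.238
  9.70.7.0/24 (9.70.7.0 - 9.70.7.255) does not contain 9.70.3.238
  9.68.0.0/22 (9.68.0.0 - 9.68.3.255) does not contain 9.70.3.238
  9.70.8.0/21 (9.70.8.0 - 9.70.15.255) does not contain 9.70.3.238
  9.70.32.0/21 (9.70.32.0 - 9.70.39.255) does not contain 9.70.3.238
Longest matching prefix is /20 -> next hop R17.

R17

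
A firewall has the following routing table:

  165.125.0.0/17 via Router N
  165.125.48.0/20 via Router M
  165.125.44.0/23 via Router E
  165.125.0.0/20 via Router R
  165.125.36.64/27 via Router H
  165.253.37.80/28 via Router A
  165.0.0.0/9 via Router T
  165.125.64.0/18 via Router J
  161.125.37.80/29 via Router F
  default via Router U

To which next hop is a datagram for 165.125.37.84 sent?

Routes whose prefix contains 165.125.37.84:
  0.0.0.0/0 (default, matches everything) -> Router U
  165.0.0.0/9 (165.0.0.0 - 165.127.255.255) -> Router T
  165.125.0.0/17 (165.125.0.0 - 165.125.127.255) -> Router N
More-specific entries that do NOT match:
  161.125.37.80/29 (161.125.37.80 - 161.125.37.87) does not contain 165.125.37.84
  165.253.37.80/28 (165.253.37.80 - 165.253.37.95) does not contain 165.125.37.84
  165.125.36.64/27 (165.125.36.64 - 165.125.36.95) does not contain 165.125.37.84
  165.125.44.0/23 (165.125.44.0 - 165.125.45.255) does not contain 165.125.37.84
  165.125.48.0/20 (165.125.48.0 - 165.125.63.255) does not contain 165.125.37.84
  165.125.0.0/20 (165.125.0.0 - 165.125.15.255) does not contain 165.125.37.84
  165.125.64.0/18 (165.125.64.0 - 165.125.127.255) does not contain 165.125.37.84
Longest matching prefix is /17 -> next hop Router N.

Router N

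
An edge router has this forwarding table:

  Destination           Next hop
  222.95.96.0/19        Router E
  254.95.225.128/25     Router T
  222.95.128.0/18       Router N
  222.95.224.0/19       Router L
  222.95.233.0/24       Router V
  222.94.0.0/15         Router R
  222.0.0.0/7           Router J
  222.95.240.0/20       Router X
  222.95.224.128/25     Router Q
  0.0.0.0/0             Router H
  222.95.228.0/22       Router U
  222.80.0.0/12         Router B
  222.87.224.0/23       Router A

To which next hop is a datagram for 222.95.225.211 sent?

Router L

Routes whose prefix contains 222.95.225.211:
  0.0.0.0/0 (default, matches everything) -> Router H
  222.0.0.0/7 (222.0.0.0 - 223.255.255.255) -> Router J
  222.80.0.0/12 (222.80.0.0 - 222.95.255.255) -> Router B
  222.94.0.0/15 (222.94.0.0 - 222.95.255.255) -> Router R
  222.95.224.0/19 (222.95.224.0 - 222.95.255.255) -> Router L
More-specific entries that do NOT match:
  254.95.225.128/25 (254.95.225.128 - 254.95.225.255) does not contain 222.95.225.211
  222.95.224.128/25 (222.95.224.128 - 222.95.224.255) does not contain 222.95.225.211
  222.95.233.0/24 (222.95.233.0 - 222.95.233.255) does not contain 222.95.225.211
  222.87.224.0/23 (222.87.224.0 - 222.87.225.255) does not contain 222.95.225.211
  222.95.228.0/22 (222.95.228.0 - 222.95.231.255) does not contain 222.95.225.211
  222.95.240.0/20 (222.95.240.0 - 222.95.255.255) does not contain 222.95.225.211
Longest matching prefix is /19 -> next hop Router L.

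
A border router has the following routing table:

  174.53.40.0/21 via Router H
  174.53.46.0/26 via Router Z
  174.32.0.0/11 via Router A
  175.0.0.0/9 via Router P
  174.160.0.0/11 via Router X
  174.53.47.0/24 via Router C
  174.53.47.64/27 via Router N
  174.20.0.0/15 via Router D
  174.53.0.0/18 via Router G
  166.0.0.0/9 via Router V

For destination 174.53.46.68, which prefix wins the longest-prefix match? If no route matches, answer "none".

174.53.40.0/21

Entries matching 174.53.46.68:
  174.32.0.0/11 (174.32.0.0 - 174.63.255.255)
  174.53.0.0/18 (174.53.0.0 - 174.53.63.255)
  174.53.40.0/21 (174.53.40.0 - 174.53.47.255)
Most specific is 174.53.40.0/21.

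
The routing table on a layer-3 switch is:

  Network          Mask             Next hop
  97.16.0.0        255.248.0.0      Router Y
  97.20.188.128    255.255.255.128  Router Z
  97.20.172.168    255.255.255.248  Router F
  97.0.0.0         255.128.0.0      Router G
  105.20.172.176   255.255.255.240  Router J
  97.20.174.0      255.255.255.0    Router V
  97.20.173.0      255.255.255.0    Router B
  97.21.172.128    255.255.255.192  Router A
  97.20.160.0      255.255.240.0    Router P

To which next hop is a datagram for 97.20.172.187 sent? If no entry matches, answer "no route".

Routes whose prefix contains 97.20.172.187:
  97.0.0.0/9 (97.0.0.0 - 97.127.255.255) -> Router G
  97.16.0.0/13 (97.16.0.0 - 97.23.255.255) -> Router Y
  97.20.160.0/20 (97.20.160.0 - 97.20.175.255) -> Router P
More-specific entries that do NOT match:
  97.20.172.168/29 (97.20.172.168 - 97.20.172.175) does not contain 97.20.172.187
  105.20.172.176/28 (105.20.172.176 - 105.20.172.191) does not contain 97.20.172.187
  97.21.172.128/26 (97.21.172.128 - 97.21.172.191) does not contain 97.20.172.187
  97.20.188.128/25 (97.20.188.128 - 97.20.188.255) does not contain 97.20.172.187
  97.20.174.0/24 (97.20.174.0 - 97.20.174.255) does not contain 97.20.172.187
  97.20.173.0/24 (97.20.173.0 - 97.20.173.255) does not contain 97.20.172.187
Longest matching prefix is /20 -> next hop Router P.

Router P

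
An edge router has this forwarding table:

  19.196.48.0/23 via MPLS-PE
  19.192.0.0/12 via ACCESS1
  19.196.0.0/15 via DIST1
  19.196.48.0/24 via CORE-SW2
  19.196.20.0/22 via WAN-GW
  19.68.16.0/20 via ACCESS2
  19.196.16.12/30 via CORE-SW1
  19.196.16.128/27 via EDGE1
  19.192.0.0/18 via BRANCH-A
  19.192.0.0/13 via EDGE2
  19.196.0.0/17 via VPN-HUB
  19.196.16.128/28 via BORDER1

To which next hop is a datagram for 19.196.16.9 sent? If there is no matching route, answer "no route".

VPN-HUB

Routes whose prefix contains 19.196.16.9:
  19.192.0.0/12 (19.192.0.0 - 19.207.255.255) -> ACCESS1
  19.192.0.0/13 (19.192.0.0 - 19.199.255.255) -> EDGE2
  19.196.0.0/15 (19.196.0.0 - 19.197.255.255) -> DIST1
  19.196.0.0/17 (19.196.0.0 - 19.196.127.255) -> VPN-HUB
More-specific entries that do NOT match:
  19.196.16.12/30 (19.196.16.12 - 19.196.16.15) does not contain 19.196.16.9
  19.196.16.128/28 (19.196.16.128 - 19.196.16.143) does not contain 19.196.16.9
  19.196.16.128/27 (19.196.16.128 - 19.196.16.159) does not contain 19.196.16.9
  19.196.48.0/24 (19.196.48.0 - 19.196.48.255) does not contain 19.196.16.9
  19.196.48.0/23 (19.196.48.0 - 19.196.49.255) does not contain 19.196.16.9
  19.196.20.0/22 (19.196.20.0 - 19.196.23.255) does not contain 19.196.16.9
  19.68.16.0/20 (19.68.16.0 - 19.68.31.255) does not contain 19.196.16.9
  19.192.0.0/18 (19.192.0.0 - 19.192.63.255) does not contain 19.196.16.9
Longest matching prefix is /17 -> next hop VPN-HUB.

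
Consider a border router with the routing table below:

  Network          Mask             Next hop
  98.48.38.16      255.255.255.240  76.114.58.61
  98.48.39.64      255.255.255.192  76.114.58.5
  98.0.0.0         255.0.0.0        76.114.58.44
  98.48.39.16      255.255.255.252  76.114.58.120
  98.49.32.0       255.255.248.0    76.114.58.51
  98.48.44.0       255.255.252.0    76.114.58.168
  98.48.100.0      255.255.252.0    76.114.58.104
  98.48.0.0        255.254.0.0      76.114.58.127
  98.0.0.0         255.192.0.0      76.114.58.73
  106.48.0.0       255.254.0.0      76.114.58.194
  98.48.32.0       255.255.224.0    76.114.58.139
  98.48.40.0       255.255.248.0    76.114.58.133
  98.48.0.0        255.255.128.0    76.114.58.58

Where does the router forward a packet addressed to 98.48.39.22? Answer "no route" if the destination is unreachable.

Routes whose prefix contains 98.48.39.22:
  98.0.0.0/8 (98.0.0.0 - 98.255.255.255) -> 76.114.58.44
  98.0.0.0/10 (98.0.0.0 - 98.63.255.255) -> 76.114.58.73
  98.48.0.0/15 (98.48.0.0 - 98.49.255.255) -> 76.114.58.127
  98.48.0.0/17 (98.48.0.0 - 98.48.127.255) -> 76.114.58.58
  98.48.32.0/19 (98.48.32.0 - 98.48.63.255) -> 76.114.58.139
More-specific entries that do NOT match:
  98.48.39.16/30 (98.48.39.16 - 98.48.39.19) does not contain 98.48.39.22
  98.48.38.16/28 (98.48.38.16 - 98.48.38.31) does not contain 98.48.39.22
  98.48.39.64/26 (98.48.39.64 - 98.48.39.127) does not contain 98.48.39.22
  98.48.44.0/22 (98.48.44.0 - 98.48.47.255) does not contain 98.48.39.22
  98.48.100.0/22 (98.48.100.0 - 98.48.103.255) does not contain 98.48.39.22
  98.49.32.0/21 (98.49.32.0 - 98.49.39.255) does not contain 98.48.39.22
  98.48.40.0/21 (98.48.40.0 - 98.48.47.255) does not contain 98.48.39.22
Longest matching prefix is /19 -> next hop 76.114.58.139.

76.114.58.139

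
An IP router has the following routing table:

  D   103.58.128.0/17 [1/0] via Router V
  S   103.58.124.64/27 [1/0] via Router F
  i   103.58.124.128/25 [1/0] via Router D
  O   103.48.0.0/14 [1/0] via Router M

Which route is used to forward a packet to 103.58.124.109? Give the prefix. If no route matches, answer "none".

103.58.124.109 is outside every listed prefix and there is no default route.

none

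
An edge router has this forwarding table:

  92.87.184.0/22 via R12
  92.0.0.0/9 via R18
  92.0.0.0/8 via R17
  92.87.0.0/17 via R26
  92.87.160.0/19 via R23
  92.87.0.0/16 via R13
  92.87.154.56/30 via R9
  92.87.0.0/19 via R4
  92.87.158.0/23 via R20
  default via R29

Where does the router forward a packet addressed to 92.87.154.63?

R13

Routes whose prefix contains 92.87.154.63:
  0.0.0.0/0 (default, matches everything) -> R29
  92.0.0.0/8 (92.0.0.0 - 92.255.255.255) -> R17
  92.0.0.0/9 (92.0.0.0 - 92.127.255.255) -> R18
  92.87.0.0/16 (92.87.0.0 - 92.87.255.255) -> R13
More-specific entries that do NOT match:
  92.87.154.56/30 (92.87.154.56 - 92.87.154.59) does not contain 92.87.154.63
  92.87.158.0/23 (92.87.158.0 - 92.87.159.255) does not contain 92.87.154.63
  92.87.184.0/22 (92.87.184.0 - 92.87.187.255) does not contain 92.87.154.63
  92.87.160.0/19 (92.87.160.0 - 92.87.191.255) does not contain 92.87.154.63
  92.87.0.0/19 (92.87.0.0 - 92.87.31.255) does not contain 92.87.154.63
  92.87.0.0/17 (92.87.0.0 - 92.87.127.255) does not contain 92.87.154.63
Longest matching prefix is /16 -> next hop R13.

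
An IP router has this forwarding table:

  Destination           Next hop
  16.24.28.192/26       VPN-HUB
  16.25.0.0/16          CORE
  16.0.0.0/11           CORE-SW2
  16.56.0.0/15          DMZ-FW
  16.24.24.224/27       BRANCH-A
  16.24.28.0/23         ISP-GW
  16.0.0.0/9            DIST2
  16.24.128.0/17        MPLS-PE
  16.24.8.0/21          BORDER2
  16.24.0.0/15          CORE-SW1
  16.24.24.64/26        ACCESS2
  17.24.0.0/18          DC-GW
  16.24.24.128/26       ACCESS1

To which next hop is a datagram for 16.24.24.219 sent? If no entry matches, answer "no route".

CORE-SW1

Routes whose prefix contains 16.24.24.219:
  16.0.0.0/9 (16.0.0.0 - 16.127.255.255) -> DIST2
  16.0.0.0/11 (16.0.0.0 - 16.31.255.255) -> CORE-SW2
  16.24.0.0/15 (16.24.0.0 - 16.25.255.255) -> CORE-SW1
More-specific entries that do NOT match:
  16.24.24.224/27 (16.24.24.224 - 16.24.24.255) does not contain 16.24.24.219
  16.24.28.192/26 (16.24.28.192 - 16.24.28.255) does not contain 16.24.24.219
  16.24.24.64/26 (16.24.24.64 - 16.24.24.127) does not contain 16.24.24.219
  16.24.24.128/26 (16.24.24.128 - 16.24.24.191) does not contain 16.24.24.219
  16.24.28.0/23 (16.24.28.0 - 16.24.29.255) does not contain 16.24.24.219
  16.24.8.0/21 (16.24.8.0 - 16.24.15.255) does not contain 16.24.24.219
  17.24.0.0/18 (17.24.0.0 - 17.24.63.255) does not contain 16.24.24.219
  16.24.128.0/17 (16.24.128.0 - 16.24.255.255) does not contain 16.24.24.219
  16.25.0.0/16 (16.25.0.0 - 16.25.255.255) does not contain 16.24.24.219
Longest matching prefix is /15 -> next hop CORE-SW1.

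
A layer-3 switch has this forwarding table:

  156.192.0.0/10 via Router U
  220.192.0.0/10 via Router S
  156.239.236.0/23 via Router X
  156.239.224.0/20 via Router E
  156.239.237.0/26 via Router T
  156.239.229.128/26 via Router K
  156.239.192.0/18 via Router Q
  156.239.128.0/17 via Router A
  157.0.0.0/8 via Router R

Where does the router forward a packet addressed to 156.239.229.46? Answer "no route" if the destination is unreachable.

Routes whose prefix contains 156.239.229.46:
  156.192.0.0/10 (156.192.0.0 - 156.255.255.255) -> Router U
  156.239.128.0/17 (156.239.128.0 - 156.239.255.255) -> Router A
  156.239.192.0/18 (156.239.192.0 - 156.239.255.255) -> Router Q
  156.239.224.0/20 (156.239.224.0 - 156.239.239.255) -> Router E
More-specific entries that do NOT match:
  156.239.237.0/26 (156.239.237.0 - 156.239.237.63) does not contain 156.239.229.46
  156.239.229.128/26 (156.239.229.128 - 156.239.229.191) does not contain 156.239.229.46
  156.239.236.0/23 (156.239.236.0 - 156.239.237.255) does not contain 156.239.229.46
Longest matching prefix is /20 -> next hop Router E.

Router E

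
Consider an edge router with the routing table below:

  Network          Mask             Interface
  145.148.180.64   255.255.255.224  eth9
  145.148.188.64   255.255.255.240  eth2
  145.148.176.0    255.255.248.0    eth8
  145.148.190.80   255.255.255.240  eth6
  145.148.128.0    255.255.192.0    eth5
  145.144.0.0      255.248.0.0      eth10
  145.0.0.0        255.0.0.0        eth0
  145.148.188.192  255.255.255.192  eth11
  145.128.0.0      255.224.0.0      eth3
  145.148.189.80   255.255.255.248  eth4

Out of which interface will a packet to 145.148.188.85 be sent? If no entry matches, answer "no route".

eth5

Routes whose prefix contains 145.148.188.85:
  145.0.0.0/8 (145.0.0.0 - 145.255.255.255) -> eth0
  145.128.0.0/11 (145.128.0.0 - 145.159.255.255) -> eth3
  145.144.0.0/13 (145.144.0.0 - 145.151.255.255) -> eth10
  145.148.128.0/18 (145.148.128.0 - 145.148.191.255) -> eth5
More-specific entries that do NOT match:
  145.148.189.80/29 (145.148.189.80 - 145.148.189.87) does not contain 145.148.188.85
  145.148.188.64/28 (145.148.188.64 - 145.148.188.79) does not contain 145.148.188.85
  145.148.190.80/28 (145.148.190.80 - 145.148.190.95) does not contain 145.148.188.85
  145.148.180.64/27 (145.148.180.64 - 145.148.180.95) does not contain 145.148.188.85
  145.148.188.192/26 (145.148.188.192 - 145.148.188.255) does not contain 145.148.188.85
  145.148.176.0/21 (145.148.176.0 - 145.148.183.255) does not contain 145.148.188.85
Longest matching prefix is /18 -> interface eth5.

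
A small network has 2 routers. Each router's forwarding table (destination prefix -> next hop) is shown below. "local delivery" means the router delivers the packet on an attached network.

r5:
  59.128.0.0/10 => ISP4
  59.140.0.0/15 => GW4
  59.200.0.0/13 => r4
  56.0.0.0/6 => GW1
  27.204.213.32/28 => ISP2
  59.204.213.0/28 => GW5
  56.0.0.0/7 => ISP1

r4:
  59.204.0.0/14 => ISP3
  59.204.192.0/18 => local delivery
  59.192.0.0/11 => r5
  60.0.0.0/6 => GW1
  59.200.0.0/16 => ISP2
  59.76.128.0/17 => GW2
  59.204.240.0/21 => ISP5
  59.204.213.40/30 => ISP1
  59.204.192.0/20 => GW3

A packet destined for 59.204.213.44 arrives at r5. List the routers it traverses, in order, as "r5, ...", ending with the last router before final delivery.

At r5: longest match for 59.204.213.44 is 59.200.0.0/13 -> r4
At r4: longest match for 59.204.213.44 is 59.204.192.0/18 -> local delivery

r5, r4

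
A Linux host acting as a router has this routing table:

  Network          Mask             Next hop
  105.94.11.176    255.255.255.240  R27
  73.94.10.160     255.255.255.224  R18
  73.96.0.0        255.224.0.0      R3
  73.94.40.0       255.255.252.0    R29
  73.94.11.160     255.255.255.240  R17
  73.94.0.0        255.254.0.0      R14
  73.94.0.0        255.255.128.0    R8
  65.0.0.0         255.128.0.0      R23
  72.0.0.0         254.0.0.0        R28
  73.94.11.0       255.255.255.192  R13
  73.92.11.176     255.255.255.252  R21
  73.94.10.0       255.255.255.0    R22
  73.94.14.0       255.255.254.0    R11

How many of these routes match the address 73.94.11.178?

3

Prefixes containing 73.94.11.178:
  72.0.0.0/7 (72.0.0.0 - 73.255.255.255)
  73.94.0.0/15 (73.94.0.0 - 73.95.255.255)
  73.94.0.0/17 (73.94.0.0 - 73.94.127.255)
Total matching entries: 3.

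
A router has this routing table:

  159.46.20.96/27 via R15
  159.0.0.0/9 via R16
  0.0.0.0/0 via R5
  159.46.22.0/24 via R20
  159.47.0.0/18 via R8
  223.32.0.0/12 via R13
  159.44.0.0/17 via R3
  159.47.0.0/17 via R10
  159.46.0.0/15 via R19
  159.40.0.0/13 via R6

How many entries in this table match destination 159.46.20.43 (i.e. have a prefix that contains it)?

4

Prefixes containing 159.46.20.43:
  0.0.0.0/0 (default, matches everything)
  159.0.0.0/9 (159.0.0.0 - 159.127.255.255)
  159.40.0.0/13 (159.40.0.0 - 159.47.255.255)
  159.46.0.0/15 (159.46.0.0 - 159.47.255.255)
Total matching entries: 4.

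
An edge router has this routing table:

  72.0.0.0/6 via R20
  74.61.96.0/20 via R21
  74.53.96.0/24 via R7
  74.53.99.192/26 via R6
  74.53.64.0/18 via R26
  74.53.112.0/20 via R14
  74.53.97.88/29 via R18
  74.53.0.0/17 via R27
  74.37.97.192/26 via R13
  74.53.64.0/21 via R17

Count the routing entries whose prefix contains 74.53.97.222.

3

Prefixes containing 74.53.97.222:
  72.0.0.0/6 (72.0.0.0 - 75.255.255.255)
  74.53.0.0/17 (74.53.0.0 - 74.53.127.255)
  74.53.64.0/18 (74.53.64.0 - 74.53.127.255)
Total matching entries: 3.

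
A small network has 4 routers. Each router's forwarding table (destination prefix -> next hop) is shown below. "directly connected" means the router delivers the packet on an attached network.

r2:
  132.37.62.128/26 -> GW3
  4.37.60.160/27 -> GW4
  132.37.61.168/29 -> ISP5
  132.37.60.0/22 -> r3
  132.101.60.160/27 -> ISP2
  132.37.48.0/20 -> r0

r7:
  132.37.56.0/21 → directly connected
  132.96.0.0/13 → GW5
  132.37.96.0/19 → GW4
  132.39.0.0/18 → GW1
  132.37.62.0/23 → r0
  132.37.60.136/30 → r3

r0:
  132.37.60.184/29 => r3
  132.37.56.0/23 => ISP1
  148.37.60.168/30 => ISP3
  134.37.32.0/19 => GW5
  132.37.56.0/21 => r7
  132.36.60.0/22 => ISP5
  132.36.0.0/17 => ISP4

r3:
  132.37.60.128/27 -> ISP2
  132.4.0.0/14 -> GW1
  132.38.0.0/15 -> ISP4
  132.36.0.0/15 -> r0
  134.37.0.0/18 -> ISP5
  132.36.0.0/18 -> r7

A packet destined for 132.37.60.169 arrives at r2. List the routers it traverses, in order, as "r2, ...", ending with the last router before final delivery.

At r2: longest match for 132.37.60.169 is 132.37.60.0/22 -> r3
At r3: longest match for 132.37.60.169 is 132.36.0.0/15 -> r0
At r0: longest match for 132.37.60.169 is 132.37.56.0/21 -> r7
At r7: longest match for 132.37.60.169 is 132.37.56.0/21 -> directly connected

r2, r3, r0, r7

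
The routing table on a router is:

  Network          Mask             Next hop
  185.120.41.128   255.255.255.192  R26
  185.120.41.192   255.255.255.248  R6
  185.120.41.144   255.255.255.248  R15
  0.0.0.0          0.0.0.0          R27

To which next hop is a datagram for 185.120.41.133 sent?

R26

Routes whose prefix contains 185.120.41.133:
  0.0.0.0/0 (default, matches everything) -> R27
  185.120.41.128/26 (185.120.41.128 - 185.120.41.191) -> R26
More-specific entries that do NOT match:
  185.120.41.192/29 (185.120.41.192 - 185.120.41.199) does not contain 185.120.41.133
  185.120.41.144/29 (185.120.41.144 - 185.120.41.151) does not contain 185.120.41.133
Longest matching prefix is /26 -> next hop R26.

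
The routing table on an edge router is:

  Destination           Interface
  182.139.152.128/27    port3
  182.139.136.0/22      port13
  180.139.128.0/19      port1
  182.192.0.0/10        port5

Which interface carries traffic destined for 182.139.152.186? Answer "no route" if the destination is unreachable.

No entry's prefix contains 182.139.152.186; there is no default route.

no route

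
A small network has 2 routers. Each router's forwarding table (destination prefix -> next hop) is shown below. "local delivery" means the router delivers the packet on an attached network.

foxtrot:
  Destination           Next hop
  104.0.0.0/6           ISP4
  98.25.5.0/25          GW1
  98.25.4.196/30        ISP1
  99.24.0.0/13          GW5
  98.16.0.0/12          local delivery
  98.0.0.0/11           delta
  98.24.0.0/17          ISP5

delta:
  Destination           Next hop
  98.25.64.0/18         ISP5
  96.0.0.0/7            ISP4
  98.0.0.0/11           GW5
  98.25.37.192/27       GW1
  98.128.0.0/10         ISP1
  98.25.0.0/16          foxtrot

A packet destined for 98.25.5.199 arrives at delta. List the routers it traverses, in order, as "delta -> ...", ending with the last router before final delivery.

At delta: longest match for 98.25.5.199 is 98.25.0.0/16 -> foxtrot
At foxtrot: longest match for 98.25.5.199 is 98.16.0.0/12 -> local delivery

delta -> foxtrot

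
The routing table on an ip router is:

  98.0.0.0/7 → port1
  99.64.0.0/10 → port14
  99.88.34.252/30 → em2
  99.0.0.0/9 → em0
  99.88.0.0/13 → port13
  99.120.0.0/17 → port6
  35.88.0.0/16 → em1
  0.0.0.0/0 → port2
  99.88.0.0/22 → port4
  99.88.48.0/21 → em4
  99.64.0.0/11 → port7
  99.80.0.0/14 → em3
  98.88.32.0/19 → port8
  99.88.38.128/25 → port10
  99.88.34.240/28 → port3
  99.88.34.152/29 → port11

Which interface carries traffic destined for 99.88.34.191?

port13

Routes whose prefix contains 99.88.34.191:
  0.0.0.0/0 (default, matches everything) -> port2
  98.0.0.0/7 (98.0.0.0 - 99.255.255.255) -> port1
  99.0.0.0/9 (99.0.0.0 - 99.127.255.255) -> em0
  99.64.0.0/10 (99.64.0.0 - 99.127.255.255) -> port14
  99.64.0.0/11 (99.64.0.0 - 99.95.255.255) -> port7
  99.88.0.0/13 (99.88.0.0 - 99.95.255.255) -> port13
More-specific entries that do NOT match:
  99.88.34.252/30 (99.88.34.252 - 99.88.34.255) does not contain 99.88.34.191
  99.88.34.152/29 (99.88.34.152 - 99.88.34.159) does not contain 99.88.34.191
  99.88.34.240/28 (99.88.34.240 - 99.88.34.255) does not contain 99.88.34.191
  99.88.38.128/25 (99.88.38.128 - 99.88.38.255) does not contain 99.88.34.191
  99.88.0.0/22 (99.88.0.0 - 99.88.3.255) does not contain 99.88.34.191
  99.88.48.0/21 (99.88.48.0 - 99.88.55.255) does not contain 99.88.34.191
  98.88.32.0/19 (98.88.32.0 - 98.88.63.255) does not contain 99.88.34.191
  99.120.0.0/17 (99.120.0.0 - 99.120.127.255) does not contain 99.88.34.191
  35.88.0.0/16 (35.88.0.0 - 35.88.255.255) does not contain 99.88.34.191
  99.80.0.0/14 (99.80.0.0 - 99.83.255.255) does not contain 99.88.34.191
Longest matching prefix is /13 -> interface port13.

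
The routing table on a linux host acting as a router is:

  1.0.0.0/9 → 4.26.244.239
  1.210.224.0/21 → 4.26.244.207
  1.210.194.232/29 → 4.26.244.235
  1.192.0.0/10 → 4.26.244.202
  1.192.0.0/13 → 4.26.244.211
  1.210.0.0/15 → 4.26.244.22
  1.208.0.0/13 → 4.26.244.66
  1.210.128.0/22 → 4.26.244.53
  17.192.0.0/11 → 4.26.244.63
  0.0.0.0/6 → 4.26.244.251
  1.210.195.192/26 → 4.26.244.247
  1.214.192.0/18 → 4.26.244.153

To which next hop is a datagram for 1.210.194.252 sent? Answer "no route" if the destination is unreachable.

4.26.244.22

Routes whose prefix contains 1.210.194.252:
  0.0.0.0/6 (0.0.0.0 - 3.255.255.255) -> 4.26.244.251
  1.192.0.0/10 (1.192.0.0 - 1.255.255.255) -> 4.26.244.202
  1.208.0.0/13 (1.208.0.0 - 1.215.255.255) -> 4.26.244.66
  1.210.0.0/15 (1.210.0.0 - 1.211.255.255) -> 4.26.244.22
More-specific entries that do NOT match:
  1.210.194.232/29 (1.210.194.232 - 1.210.194.239) does not contain 1.210.194.252
  1.210.195.192/26 (1.210.195.192 - 1.210.195.255) does not contain 1.210.194.252
  1.210.128.0/22 (1.210.128.0 - 1.210.131.255) does not contain 1.210.194.252
  1.210.224.0/21 (1.210.224.0 - 1.210.231.255) does not contain 1.210.194.252
  1.214.192.0/18 (1.214.192.0 - 1.214.255.255) does not contain 1.210.194.252
Longest matching prefix is /15 -> next hop 4.26.244.22.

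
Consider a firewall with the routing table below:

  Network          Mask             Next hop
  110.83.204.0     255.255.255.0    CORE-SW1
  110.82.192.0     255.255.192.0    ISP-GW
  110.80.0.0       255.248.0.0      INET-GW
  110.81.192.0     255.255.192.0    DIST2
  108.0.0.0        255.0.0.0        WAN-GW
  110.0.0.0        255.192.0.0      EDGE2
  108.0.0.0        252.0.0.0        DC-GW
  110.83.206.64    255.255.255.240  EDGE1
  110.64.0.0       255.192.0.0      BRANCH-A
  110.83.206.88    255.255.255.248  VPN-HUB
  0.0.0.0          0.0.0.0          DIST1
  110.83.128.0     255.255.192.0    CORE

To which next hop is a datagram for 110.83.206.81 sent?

INET-GW

Routes whose prefix contains 110.83.206.81:
  0.0.0.0/0 (default, matches everything) -> DIST1
  108.0.0.0/6 (108.0.0.0 - 111.255.255.255) -> DC-GW
  110.64.0.0/10 (110.64.0.0 - 110.127.255.255) -> BRANCH-A
  110.80.0.0/13 (110.80.0.0 - 110.87.255.255) -> INET-GW
More-specific entries that do NOT match:
  110.83.206.88/29 (110.83.206.88 - 110.83.206.95) does not contain 110.83.206.81
  110.83.206.64/28 (110.83.206.64 - 110.83.206.79) does not contain 110.83.206.81
  110.83.204.0/24 (110.83.204.0 - 110.83.204.255) does not contain 110.83.206.81
  110.82.192.0/18 (110.82.192.0 - 110.82.255.255) does not contain 110.83.206.81
  110.81.192.0/18 (110.81.192.0 - 110.81.255.255) does not contain 110.83.206.81
  110.83.128.0/18 (110.83.128.0 - 110.83.191.255) does not contain 110.83.206.81
Longest matching prefix is /13 -> next hop INET-GW.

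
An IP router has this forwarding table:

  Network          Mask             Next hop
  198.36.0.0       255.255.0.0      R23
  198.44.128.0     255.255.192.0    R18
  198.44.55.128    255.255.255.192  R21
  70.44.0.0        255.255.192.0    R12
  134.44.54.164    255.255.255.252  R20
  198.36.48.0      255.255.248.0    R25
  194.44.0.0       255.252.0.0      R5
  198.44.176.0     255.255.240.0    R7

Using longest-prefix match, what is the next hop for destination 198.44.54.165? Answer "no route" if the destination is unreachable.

No entry's prefix contains 198.44.54.165; there is no default route.

no route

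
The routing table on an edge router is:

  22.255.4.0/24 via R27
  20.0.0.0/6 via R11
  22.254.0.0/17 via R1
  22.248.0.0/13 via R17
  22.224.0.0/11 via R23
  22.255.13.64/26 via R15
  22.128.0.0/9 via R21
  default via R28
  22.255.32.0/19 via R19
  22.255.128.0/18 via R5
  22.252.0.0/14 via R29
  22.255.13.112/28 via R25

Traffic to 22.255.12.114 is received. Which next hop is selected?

R29

Routes whose prefix contains 22.255.12.114:
  0.0.0.0/0 (default, matches everything) -> R28
  20.0.0.0/6 (20.0.0.0 - 23.255.255.255) -> R11
  22.128.0.0/9 (22.128.0.0 - 22.255.255.255) -> R21
  22.224.0.0/11 (22.224.0.0 - 22.255.255.255) -> R23
  22.248.0.0/13 (22.248.0.0 - 22.255.255.255) -> R17
  22.252.0.0/14 (22.252.0.0 - 22.255.255.255) -> R29
More-specific entries that do NOT match:
  22.255.13.112/28 (22.255.13.112 - 22.255.13.127) does not contain 22.255.12.114
  22.255.13.64/26 (22.255.13.64 - 22.255.13.127) does not contain 22.255.12.114
  22.255.4.0/24 (22.255.4.0 - 22.255.4.255) does not contain 22.255.12.114
  22.255.32.0/19 (22.255.32.0 - 22.255.63.255) does not contain 22.255.12.114
  22.255.128.0/18 (22.255.128.0 - 22.255.191.255) does not contain 22.255.12.114
  22.254.0.0/17 (22.254.0.0 - 22.254.127.255) does not contain 22.255.12.114
Longest matching prefix is /14 -> next hop R29.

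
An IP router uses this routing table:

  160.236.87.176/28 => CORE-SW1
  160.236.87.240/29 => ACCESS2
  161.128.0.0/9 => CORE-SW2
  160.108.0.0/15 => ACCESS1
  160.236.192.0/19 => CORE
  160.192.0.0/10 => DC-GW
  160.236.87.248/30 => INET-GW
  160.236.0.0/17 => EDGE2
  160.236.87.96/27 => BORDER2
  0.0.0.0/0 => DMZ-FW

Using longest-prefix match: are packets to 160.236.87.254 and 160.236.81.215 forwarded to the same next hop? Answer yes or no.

160.236.87.254: longest match 160.236.0.0/17 -> EDGE2
160.236.81.215: longest match 160.236.0.0/17 -> EDGE2

yes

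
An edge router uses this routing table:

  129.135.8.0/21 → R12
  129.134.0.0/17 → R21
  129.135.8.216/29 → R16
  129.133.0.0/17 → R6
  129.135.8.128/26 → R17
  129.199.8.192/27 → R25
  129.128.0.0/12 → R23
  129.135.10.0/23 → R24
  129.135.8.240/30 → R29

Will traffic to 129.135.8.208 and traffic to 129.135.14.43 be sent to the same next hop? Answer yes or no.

129.135.8.208: longest match 129.135.8.0/21 -> R12
129.135.14.43: longest match 129.135.8.0/21 -> R12

yes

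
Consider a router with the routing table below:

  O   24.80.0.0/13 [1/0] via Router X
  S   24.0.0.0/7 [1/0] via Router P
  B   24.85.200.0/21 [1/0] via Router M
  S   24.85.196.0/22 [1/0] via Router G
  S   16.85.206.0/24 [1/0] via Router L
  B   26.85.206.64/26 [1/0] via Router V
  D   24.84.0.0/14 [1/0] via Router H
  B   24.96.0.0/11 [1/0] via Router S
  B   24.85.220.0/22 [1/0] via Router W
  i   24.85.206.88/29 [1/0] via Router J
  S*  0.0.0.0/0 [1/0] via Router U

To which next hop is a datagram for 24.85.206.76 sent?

Router M

Routes whose prefix contains 24.85.206.76:
  0.0.0.0/0 (default, matches everything) -> Router U
  24.0.0.0/7 (24.0.0.0 - 25.255.255.255) -> Router P
  24.80.0.0/13 (24.80.0.0 - 24.87.255.255) -> Router X
  24.84.0.0/14 (24.84.0.0 - 24.87.255.255) -> Router H
  24.85.200.0/21 (24.85.200.0 - 24.85.207.255) -> Router M
More-specific entries that do NOT match:
  24.85.206.88/29 (24.85.206.88 - 24.85.206.95) does not contain 24.85.206.76
  26.85.206.64/26 (26.85.206.64 - 26.85.206.127) does not contain 24.85.206.76
  16.85.206.0/24 (16.85.206.0 - 16.85.206.255) does not contain 24.85.206.76
  24.85.196.0/22 (24.85.196.0 - 24.85.199.255) does not contain 24.85.206.76
  24.85.220.0/22 (24.85.220.0 - 24.85.223.255) does not contain 24.85.206.76
Longest matching prefix is /21 -> next hop Router M.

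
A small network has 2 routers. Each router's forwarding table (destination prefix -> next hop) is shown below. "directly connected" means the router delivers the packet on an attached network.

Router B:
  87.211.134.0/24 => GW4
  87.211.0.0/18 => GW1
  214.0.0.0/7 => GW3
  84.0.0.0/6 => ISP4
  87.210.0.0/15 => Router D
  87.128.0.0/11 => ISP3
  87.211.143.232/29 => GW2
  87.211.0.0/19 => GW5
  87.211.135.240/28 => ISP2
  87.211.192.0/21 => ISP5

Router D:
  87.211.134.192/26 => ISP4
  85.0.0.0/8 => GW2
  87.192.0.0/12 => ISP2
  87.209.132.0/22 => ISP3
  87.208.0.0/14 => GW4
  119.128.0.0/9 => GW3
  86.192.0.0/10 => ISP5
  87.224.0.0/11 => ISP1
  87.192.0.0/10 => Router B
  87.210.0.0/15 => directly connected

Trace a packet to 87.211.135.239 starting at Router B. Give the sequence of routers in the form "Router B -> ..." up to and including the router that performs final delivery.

Router B -> Router D

At Router B: longest match for 87.211.135.239 is 87.210.0.0/15 -> Router D
At Router D: longest match for 87.211.135.239 is 87.210.0.0/15 -> directly connected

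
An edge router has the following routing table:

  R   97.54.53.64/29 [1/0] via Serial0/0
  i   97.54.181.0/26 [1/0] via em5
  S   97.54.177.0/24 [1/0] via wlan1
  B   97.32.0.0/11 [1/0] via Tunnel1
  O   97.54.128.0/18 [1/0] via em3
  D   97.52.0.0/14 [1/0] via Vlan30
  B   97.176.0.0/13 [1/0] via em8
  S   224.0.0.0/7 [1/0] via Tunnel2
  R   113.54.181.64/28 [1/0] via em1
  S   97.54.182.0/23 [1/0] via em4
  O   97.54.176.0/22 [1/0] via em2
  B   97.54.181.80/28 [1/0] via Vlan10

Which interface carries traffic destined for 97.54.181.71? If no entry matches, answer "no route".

Routes whose prefix contains 97.54.181.71:
  97.32.0.0/11 (97.32.0.0 - 97.63.255.255) -> Tunnel1
  97.52.0.0/14 (97.52.0.0 - 97.55.255.255) -> Vlan30
  97.54.128.0/18 (97.54.128.0 - 97.54.191.255) -> em3
More-specific entries that do NOT match:
  97.54.53.64/29 (97.54.53.64 - 97.54.53.71) does not contain 97.54.181.71
  113.54.181.64/28 (113.54.181.64 - 113.54.181.79) does not contain 97.54.181.71
  97.54.181.80/28 (97.54.181.80 - 97.54.181.95) does not contain 97.54.181.71
  97.54.181.0/26 (97.54.181.0 - 97.54.181.63) does not contain 97.54.181.71
  97.54.177.0/24 (97.54.177.0 - 97.54.177.255) does not contain 97.54.181.71
  97.54.182.0/23 (97.54.182.0 - 97.54.183.255) does not contain 97.54.181.71
  97.54.176.0/22 (97.54.176.0 - 97.54.179.255) does not contain 97.54.181.71
Longest matching prefix is /18 -> interface em3.

em3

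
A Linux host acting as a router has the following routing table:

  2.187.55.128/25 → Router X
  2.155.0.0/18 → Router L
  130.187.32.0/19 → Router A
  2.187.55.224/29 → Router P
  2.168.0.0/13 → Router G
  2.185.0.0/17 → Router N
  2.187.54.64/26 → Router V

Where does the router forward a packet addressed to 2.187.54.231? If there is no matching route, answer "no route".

no route

No entry's prefix contains 2.187.54.231; there is no default route.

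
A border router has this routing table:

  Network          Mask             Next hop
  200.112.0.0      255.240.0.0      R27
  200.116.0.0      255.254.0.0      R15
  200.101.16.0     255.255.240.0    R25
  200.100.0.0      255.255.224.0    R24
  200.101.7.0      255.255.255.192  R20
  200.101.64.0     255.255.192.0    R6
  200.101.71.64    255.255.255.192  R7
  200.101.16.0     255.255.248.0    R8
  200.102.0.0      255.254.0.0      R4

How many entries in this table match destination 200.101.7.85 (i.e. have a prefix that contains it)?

0

No listed prefix contains 200.101.7.85.
Total matching entries: 0.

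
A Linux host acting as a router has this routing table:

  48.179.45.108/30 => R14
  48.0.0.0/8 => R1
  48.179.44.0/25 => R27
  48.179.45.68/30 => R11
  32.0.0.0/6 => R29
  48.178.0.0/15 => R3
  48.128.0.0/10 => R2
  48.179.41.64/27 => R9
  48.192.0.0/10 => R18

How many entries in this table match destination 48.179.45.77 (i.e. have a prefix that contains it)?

Prefixes containing 48.179.45.77:
  48.0.0.0/8 (48.0.0.0 - 48.255.255.255)
  48.128.0.0/10 (48.128.0.0 - 48.191.255.255)
  48.178.0.0/15 (48.178.0.0 - 48.179.255.255)
Total matching entries: 3.

3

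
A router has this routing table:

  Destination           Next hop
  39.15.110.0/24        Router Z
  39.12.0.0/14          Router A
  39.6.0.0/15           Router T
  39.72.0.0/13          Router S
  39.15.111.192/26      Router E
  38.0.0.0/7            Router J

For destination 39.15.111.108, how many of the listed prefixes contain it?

2

Prefixes containing 39.15.111.108:
  38.0.0.0/7 (38.0.0.0 - 39.255.255.255)
  39.12.0.0/14 (39.12.0.0 - 39.15.255.255)
Total matching entries: 2.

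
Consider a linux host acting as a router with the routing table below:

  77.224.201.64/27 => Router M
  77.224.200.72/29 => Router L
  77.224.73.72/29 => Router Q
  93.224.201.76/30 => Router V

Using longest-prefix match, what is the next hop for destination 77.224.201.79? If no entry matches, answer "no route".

Router M

Routes whose prefix contains 77.224.201.79:
  77.224.201.64/27 (77.224.201.64 - 77.224.201.95) -> Router M
More-specific entries that do NOT match:
  93.224.201.76/30 (93.224.201.76 - 93.224.201.79) does not contain 77.224.201.79
  77.224.200.72/29 (77.224.200.72 - 77.224.200.79) does not contain 77.224.201.79
  77.224.73.72/29 (77.224.73.72 - 77.224.73.79) does not contain 77.224.201.79
Longest matching prefix is /27 -> next hop Router M.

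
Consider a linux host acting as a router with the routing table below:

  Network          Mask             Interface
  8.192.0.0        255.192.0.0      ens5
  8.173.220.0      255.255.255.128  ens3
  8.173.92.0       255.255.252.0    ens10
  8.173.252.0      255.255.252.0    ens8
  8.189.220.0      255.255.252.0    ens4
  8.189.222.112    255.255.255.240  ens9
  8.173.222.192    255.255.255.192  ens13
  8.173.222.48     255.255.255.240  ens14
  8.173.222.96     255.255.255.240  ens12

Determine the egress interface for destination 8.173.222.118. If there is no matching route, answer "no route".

No entry's prefix contains 8.173.222.118; there is no default route.

no route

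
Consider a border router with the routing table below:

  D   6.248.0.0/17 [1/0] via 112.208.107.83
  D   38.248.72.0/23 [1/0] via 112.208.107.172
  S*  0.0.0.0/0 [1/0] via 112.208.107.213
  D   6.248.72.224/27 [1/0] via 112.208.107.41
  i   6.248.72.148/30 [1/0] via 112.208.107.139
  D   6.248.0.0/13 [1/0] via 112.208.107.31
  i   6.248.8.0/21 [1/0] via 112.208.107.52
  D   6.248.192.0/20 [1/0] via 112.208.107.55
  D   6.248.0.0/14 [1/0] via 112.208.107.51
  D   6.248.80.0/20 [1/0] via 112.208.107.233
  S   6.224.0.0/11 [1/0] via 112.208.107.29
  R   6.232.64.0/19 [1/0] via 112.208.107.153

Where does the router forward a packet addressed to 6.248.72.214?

Routes whose prefix contains 6.248.72.214:
  0.0.0.0/0 (default, matches everything) -> 112.208.107.213
  6.224.0.0/11 (6.224.0.0 - 6.255.255.255) -> 112.208.107.29
  6.248.0.0/13 (6.248.0.0 - 6.255.255.255) -> 112.208.107.31
  6.248.0.0/14 (6.248.0.0 - 6.251.255.255) -> 112.208.107.51
  6.248.0.0/17 (6.248.0.0 - 6.248.127.255) -> 112.208.107.83
More-specific entries that do NOT match:
  6.248.72.148/30 (6.248.72.148 - 6.248.72.151) does not contain 6.248.72.214
  6.248.72.224/27 (6.248.72.224 - 6.248.72.255) does not contain 6.248.72.214
  38.248.72.0/23 (38.248.72.0 - 38.248.73.255) does not contain 6.248.72.214
  6.248.8.0/21 (6.248.8.0 - 6.248.15.255) does not contain 6.248.72.214
  6.248.192.0/20 (6.248.192.0 - 6.248.207.255) does not contain 6.248.72.214
  6.248.80.0/20 (6.248.80.0 - 6.248.95.255) does not contain 6.248.72.214
  6.232.64.0/19 (6.232.64.0 - 6.232.95.255) does not contain 6.248.72.214
Longest matching prefix is /17 -> next hop 112.208.107.83.

112.208.107.83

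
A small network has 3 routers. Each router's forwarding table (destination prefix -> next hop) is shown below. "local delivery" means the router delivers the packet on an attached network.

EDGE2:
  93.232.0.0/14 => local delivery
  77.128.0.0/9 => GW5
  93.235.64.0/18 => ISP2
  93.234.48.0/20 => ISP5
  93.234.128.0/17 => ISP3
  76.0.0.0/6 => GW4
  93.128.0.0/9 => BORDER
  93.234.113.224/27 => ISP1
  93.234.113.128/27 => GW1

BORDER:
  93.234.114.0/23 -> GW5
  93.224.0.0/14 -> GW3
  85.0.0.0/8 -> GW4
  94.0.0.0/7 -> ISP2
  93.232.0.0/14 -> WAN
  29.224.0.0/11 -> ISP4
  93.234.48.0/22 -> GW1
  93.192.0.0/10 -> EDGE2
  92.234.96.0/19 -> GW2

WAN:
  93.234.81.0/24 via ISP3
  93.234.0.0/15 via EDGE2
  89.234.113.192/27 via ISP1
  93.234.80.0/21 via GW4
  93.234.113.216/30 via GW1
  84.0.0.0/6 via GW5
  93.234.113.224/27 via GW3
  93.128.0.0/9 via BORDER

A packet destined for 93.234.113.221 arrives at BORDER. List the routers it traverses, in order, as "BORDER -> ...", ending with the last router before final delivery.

At BORDER: longest match for 93.234.113.221 is 93.232.0.0/14 -> WAN
At WAN: longest match for 93.234.113.221 is 93.234.0.0/15 -> EDGE2
At EDGE2: longest match for 93.234.113.221 is 93.232.0.0/14 -> local delivery

BORDER -> WAN -> EDGE2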